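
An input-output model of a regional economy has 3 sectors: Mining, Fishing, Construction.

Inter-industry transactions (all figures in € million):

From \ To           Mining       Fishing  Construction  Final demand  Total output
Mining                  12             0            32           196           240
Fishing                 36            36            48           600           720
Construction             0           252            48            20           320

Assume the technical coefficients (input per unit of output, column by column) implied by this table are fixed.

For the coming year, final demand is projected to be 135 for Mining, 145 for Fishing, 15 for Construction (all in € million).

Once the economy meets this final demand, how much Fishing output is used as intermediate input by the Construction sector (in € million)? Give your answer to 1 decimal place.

z_FC = 14.5

Technical coefficients a_ij = z_ij / X_j:
  a_MM = 12/240 = 0.05, a_FM = 36/240 = 0.15, a_CM = 0/240 = 0.00
  a_MF = 0/720 = 0.00, a_FF = 36/720 = 0.05, a_CF = 252/720 = 0.35
  a_MC = 32/320 = 0.10, a_FC = 48/320 = 0.15, a_CC = 48/320 = 0.15
I − A =
  [   0.95     0.00    -0.10]
  [  -0.15     0.95    -0.15]
  [   0.00    -0.35     0.85]
Cofactors of I−A, C_ij = (−1)^(i+j)·(minor ij) (rows/columns in the sector order above):
  C_11 = (0.95)(0.85) − (-0.15)(-0.35) = 0.7550
  C_12 = −[(-0.15)(0.85) − (-0.15)(0.00)] = 0.1275
  C_13 = (-0.15)(-0.35) − (0.95)(0.00) = 0.0525
  C_21 = −[(0.00)(0.85) − (-0.10)(-0.35)] = 0.0350
  C_22 = (0.95)(0.85) − (-0.10)(0.00) = 0.8075
  C_23 = −[(0.95)(-0.35) − (0.00)(0.00)] = 0.3325
  C_31 = (0.00)(-0.15) − (-0.10)(0.95) = 0.0950
  C_32 = −[(0.95)(-0.15) − (-0.10)(-0.15)] = 0.1575
  C_33 = (0.95)(0.95) − (0.00)(-0.15) = 0.9025
det(I−A) = Σ_j (I−A)_1j·C_1j = (0.95)(0.7550) + (0.00)(0.1275) + (-0.10)(0.0525) = 0.7120
adj(I−A) = Cᵀ =
  [ 0.7550   0.0350   0.0950]
  [ 0.1275   0.8075   0.1575]
  [ 0.0525   0.3325   0.9025]
(I − A)⁻¹ = adj(I−A) / det(I−A) ≈
  [   1.0604     0.0492     0.1334]
  [   0.1791     1.1341     0.2212]
  [   0.0737     0.4670     1.2676]
First solve x = (I − A)⁻¹ d = adj(I−A)·d / det(I−A); in particular x_C = (0.0525·135 + 0.3325·145 + 0.9025·15) / 0.7120 = 68.8375 / 0.7120 ≈ 96.682.
Intermediate flow from F to C: z_FC = a_FC · x_C = 0.15 × 68.8375 / 0.7120 = 10.325625 / 0.7120 ≈ 14.5.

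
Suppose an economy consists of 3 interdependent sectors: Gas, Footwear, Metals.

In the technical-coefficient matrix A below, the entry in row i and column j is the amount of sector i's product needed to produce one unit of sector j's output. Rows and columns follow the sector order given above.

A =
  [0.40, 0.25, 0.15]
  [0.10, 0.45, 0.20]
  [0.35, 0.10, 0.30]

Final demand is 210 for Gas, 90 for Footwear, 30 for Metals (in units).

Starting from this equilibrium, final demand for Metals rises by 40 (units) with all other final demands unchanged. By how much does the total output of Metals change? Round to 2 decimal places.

I − A =
  [   0.60    -0.25    -0.15]
  [  -0.10     0.55    -0.20]
  [  -0.35    -0.10     0.70]
Cofactors of I−A, C_ij = (−1)^(i+j)·(minor ij) (rows/columns in the sector order above):
  C_11 = (0.55)(0.70) − (-0.20)(-0.10) = 0.3650
  C_12 = −[(-0.10)(0.70) − (-0.20)(-0.35)] = 0.1400
  C_13 = (-0.10)(-0.10) − (0.55)(-0.35) = 0.2025
  C_21 = −[(-0.25)(0.70) − (-0.15)(-0.10)] = 0.1900
  C_22 = (0.60)(0.70) − (-0.15)(-0.35) = 0.3675
  C_23 = −[(0.60)(-0.10) − (-0.25)(-0.35)] = 0.1475
  C_31 = (-0.25)(-0.20) − (-0.15)(0.55) = 0.1325
  C_32 = −[(0.60)(-0.20) − (-0.15)(-0.10)] = 0.1350
  C_33 = (0.60)(0.55) − (-0.25)(-0.10) = 0.3050
det(I−A) = Σ_j (I−A)_1j·C_1j = (0.60)(0.3650) + (-0.25)(0.1400) + (-0.15)(0.2025) = 0.153625
adj(I−A) = Cᵀ =
  [ 0.3650   0.1900   0.1325]
  [ 0.1400   0.3675   0.1350]
  [ 0.2025   0.1475   0.3050]
(I − A)⁻¹ = adj(I−A) / det(I−A) ≈
  [   2.3759     1.2368     0.8625]
  [   0.9113     2.3922     0.8788]
  [   1.3181     0.9601     1.9854]
Δx = (I − A)⁻¹ Δd with Δd having +40 in the Metals component and 0 elsewhere.
So Δx_3 = L_33 · (+40), where L_33 = adj(I−A)_33 / det(I−A) = 0.3050 / 0.153625.
Δx_3 = 0.3050 × (+40) / 0.153625 = 12.20 / 0.153625 ≈ 79.41.

Δx_3 = 79.41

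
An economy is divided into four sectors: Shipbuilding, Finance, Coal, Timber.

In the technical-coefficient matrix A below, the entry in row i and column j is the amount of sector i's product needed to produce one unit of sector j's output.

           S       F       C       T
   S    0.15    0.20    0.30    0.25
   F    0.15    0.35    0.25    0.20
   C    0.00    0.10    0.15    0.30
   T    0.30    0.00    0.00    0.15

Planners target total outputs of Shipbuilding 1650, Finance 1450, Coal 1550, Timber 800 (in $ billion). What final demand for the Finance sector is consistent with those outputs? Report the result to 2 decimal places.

I − A =
  [   0.85    -0.20    -0.30    -0.25]
  [  -0.15     0.65    -0.25    -0.20]
  [   0.00    -0.10     0.85    -0.30]
  [  -0.30     0.00     0.00     0.85]
d = (I − A) x:
  d_S = (+0.85)·1650 + (-0.20)·1450 + (-0.30)·1550 + (-0.25)·800 = 447.50
  d_F = (-0.15)·1650 + (+0.65)·1450 + (-0.25)·1550 + (-0.20)·800 = 147.50
  d_C = (+0.00)·1650 + (-0.10)·1450 + (+0.85)·1550 + (-0.30)·800 = 932.50
  d_T = (-0.30)·1650 + (+0.00)·1450 + (+0.00)·1550 + (+0.85)·800 = 185.00

d_F = 147.50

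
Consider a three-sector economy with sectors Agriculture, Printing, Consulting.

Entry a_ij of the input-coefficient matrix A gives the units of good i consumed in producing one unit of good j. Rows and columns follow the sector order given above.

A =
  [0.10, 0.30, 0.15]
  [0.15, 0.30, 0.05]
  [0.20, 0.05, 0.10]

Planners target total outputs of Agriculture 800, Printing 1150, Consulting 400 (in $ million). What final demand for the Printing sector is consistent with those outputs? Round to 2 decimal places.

d_2 = 665.00

I − A =
  [   0.90    -0.30    -0.15]
  [  -0.15     0.70    -0.05]
  [  -0.20    -0.05     0.90]
d = (I − A) x:
  d_1 = (+0.90)·800 + (-0.30)·1150 + (-0.15)·400 = 315.00
  d_2 = (-0.15)·800 + (+0.70)·1150 + (-0.05)·400 = 665.00
  d_3 = (-0.20)·800 + (-0.05)·1150 + (+0.90)·400 = 142.50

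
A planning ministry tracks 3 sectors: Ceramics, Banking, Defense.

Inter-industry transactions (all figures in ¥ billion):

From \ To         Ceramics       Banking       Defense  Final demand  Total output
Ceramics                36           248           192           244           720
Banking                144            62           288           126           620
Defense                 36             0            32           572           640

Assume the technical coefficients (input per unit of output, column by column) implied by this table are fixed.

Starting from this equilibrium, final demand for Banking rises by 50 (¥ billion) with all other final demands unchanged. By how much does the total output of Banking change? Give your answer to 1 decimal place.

Δx_2 = 62.2

Technical coefficients a_ij = z_ij / X_j:
  a_11 = 36/720 = 0.05, a_21 = 144/720 = 0.20, a_31 = 36/720 = 0.05
  a_12 = 248/620 = 0.40, a_22 = 62/620 = 0.10, a_32 = 0/620 = 0.00
  a_13 = 192/640 = 0.30, a_23 = 288/640 = 0.45, a_33 = 32/640 = 0.05
I − A =
  [   0.95    -0.40    -0.30]
  [  -0.20     0.90    -0.45]
  [  -0.05     0.00     0.95]
Cofactors of I−A, C_ij = (−1)^(i+j)·(minor ij) (rows/columns in the sector order above):
  C_11 = (0.90)(0.95) − (-0.45)(0.00) = 0.8550
  C_12 = −[(-0.20)(0.95) − (-0.45)(-0.05)] = 0.2125
  C_13 = (-0.20)(0.00) − (0.90)(-0.05) = 0.0450
  C_21 = −[(-0.40)(0.95) − (-0.30)(0.00)] = 0.3800
  C_22 = (0.95)(0.95) − (-0.30)(-0.05) = 0.8875
  C_23 = −[(0.95)(0.00) − (-0.40)(-0.05)] = 0.0200
  C_31 = (-0.40)(-0.45) − (-0.30)(0.90) = 0.4500
  C_32 = −[(0.95)(-0.45) − (-0.30)(-0.20)] = 0.4875
  C_33 = (0.95)(0.90) − (-0.40)(-0.20) = 0.7750
det(I−A) = Σ_j (I−A)_1j·C_1j = (0.95)(0.8550) + (-0.40)(0.2125) + (-0.30)(0.0450) = 0.71375
adj(I−A) = Cᵀ =
  [ 0.8550   0.3800   0.4500]
  [ 0.2125   0.8875   0.4875]
  [ 0.0450   0.0200   0.7750]
(I − A)⁻¹ = adj(I−A) / det(I−A) ≈
  [   1.1979     0.5324     0.6305]
  [   0.2977     1.2434     0.6830]
  [   0.0630     0.0280     1.0858]
Δx = (I − A)⁻¹ Δd with Δd having +50 in the Banking component and 0 elsewhere.
So Δx_2 = L_22 · (+50), where L_22 = adj(I−A)_22 / det(I−A) = 0.8875 / 0.71375.
Δx_2 = 0.8875 × (+50) / 0.71375 = 44.375 / 0.71375 ≈ 62.2.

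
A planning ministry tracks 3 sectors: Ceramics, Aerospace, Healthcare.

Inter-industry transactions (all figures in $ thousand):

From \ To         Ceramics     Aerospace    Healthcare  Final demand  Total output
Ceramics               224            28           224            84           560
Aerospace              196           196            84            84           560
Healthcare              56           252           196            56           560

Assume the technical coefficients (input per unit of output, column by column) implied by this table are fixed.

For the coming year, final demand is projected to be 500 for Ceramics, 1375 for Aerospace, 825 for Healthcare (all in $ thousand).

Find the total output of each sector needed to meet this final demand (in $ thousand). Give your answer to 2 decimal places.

x_C = 6170.95, x_A = 7081.56, x_H = 7121.23

Technical coefficients a_ij = z_ij / X_j:
  a_CC = 224/560 = 0.40, a_AC = 196/560 = 0.35, a_HC = 56/560 = 0.10
  a_CA = 28/560 = 0.05, a_AA = 196/560 = 0.35, a_HA = 252/560 = 0.45
  a_CH = 224/560 = 0.40, a_AH = 84/560 = 0.15, a_HH = 196/560 = 0.35
I − A =
  [   0.60    -0.05    -0.40]
  [  -0.35     0.65    -0.15]
  [  -0.10    -0.45     0.65]
Cofactors of I−A, C_ij = (−1)^(i+j)·(minor ij) (rows/columns in the sector order above):
  C_11 = (0.65)(0.65) − (-0.15)(-0.45) = 0.3550
  C_12 = −[(-0.35)(0.65) − (-0.15)(-0.10)] = 0.2425
  C_13 = (-0.35)(-0.45) − (0.65)(-0.10) = 0.2225
  C_21 = −[(-0.05)(0.65) − (-0.40)(-0.45)] = 0.2125
  C_22 = (0.60)(0.65) − (-0.40)(-0.10) = 0.3500
  C_23 = −[(0.60)(-0.45) − (-0.05)(-0.10)] = 0.2750
  C_31 = (-0.05)(-0.15) − (-0.40)(0.65) = 0.2675
  C_32 = −[(0.60)(-0.15) − (-0.40)(-0.35)] = 0.2300
  C_33 = (0.60)(0.65) − (-0.05)(-0.35) = 0.3725
det(I−A) = Σ_j (I−A)_1j·C_1j = (0.60)(0.3550) + (-0.05)(0.2425) + (-0.40)(0.2225) = 0.111875
adj(I−A) = Cᵀ =
  [ 0.3550   0.2125   0.2675]
  [ 0.2425   0.3500   0.2300]
  [ 0.2225   0.2750   0.3725]
(I − A)⁻¹ = adj(I−A) / det(I−A) ≈
  [   3.1732     1.8994     2.3911]
  [   2.1676     3.1285     2.0559]
  [   1.9888     2.4581     3.3296]
x = (I − A)⁻¹ d = adj(I−A)·d / det(I−A), with det(I−A) = 0.111875:
  x_C = (0.3550·500 + 0.2125·1375 + 0.2675·825) / 0.111875 = 690.375 / 0.111875 ≈ 6170.95
  x_A = (0.2425·500 + 0.3500·1375 + 0.2300·825) / 0.111875 = 792.25 / 0.111875 ≈ 7081.56
  x_H = (0.2225·500 + 0.2750·1375 + 0.3725·825) / 0.111875 = 796.6875 / 0.111875 ≈ 7121.23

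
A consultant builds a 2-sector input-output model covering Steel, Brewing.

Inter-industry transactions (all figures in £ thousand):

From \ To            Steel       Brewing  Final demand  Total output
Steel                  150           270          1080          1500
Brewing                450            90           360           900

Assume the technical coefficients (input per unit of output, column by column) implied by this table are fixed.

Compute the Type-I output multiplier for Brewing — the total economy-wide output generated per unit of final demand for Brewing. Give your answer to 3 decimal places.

Technical coefficients a_ij = z_ij / X_j:
  a_SS = 150/1500 = 0.10, a_BS = 450/1500 = 0.30
  a_SB = 270/900 = 0.30, a_BB = 90/900 = 0.10
I − A =
  [   0.90    -0.30]
  [  -0.30     0.90]
det(I−A) = (0.90)(0.90) − (-0.30)(-0.30) = 0.7200
adj(I−A) = [[0.90, 0.30], [0.30, 0.90]]
(I − A)⁻¹ = adj(I−A) / det(I−A) ≈
  [   1.2500     0.4167]
  [   0.4167     1.2500]
The output multiplier for sector j is the column-j sum of the Leontief inverse (I − A)⁻¹ = adj(I−A) / det(I−A).
Column B of adj(I−A): (0.30, 0.90); det(I−A) = 0.7200.
m_B = (0.30 + 0.90) / 0.7200 = 1.20 / 0.7200 ≈ 1.667.

m_B = 1.667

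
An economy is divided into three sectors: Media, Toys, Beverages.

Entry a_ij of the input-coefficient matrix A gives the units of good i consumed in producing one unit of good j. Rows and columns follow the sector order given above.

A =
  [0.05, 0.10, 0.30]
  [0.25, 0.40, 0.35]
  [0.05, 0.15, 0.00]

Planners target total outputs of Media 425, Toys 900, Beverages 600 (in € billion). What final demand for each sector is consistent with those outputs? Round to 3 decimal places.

d_1 = 133.750, d_2 = 223.750, d_3 = 443.750

I − A =
  [   0.95    -0.10    -0.30]
  [  -0.25     0.60    -0.35]
  [  -0.05    -0.15     1.00]
d = (I − A) x:
  d_1 = (+0.95)·425 + (-0.10)·900 + (-0.30)·600 = 133.750
  d_2 = (-0.25)·425 + (+0.60)·900 + (-0.35)·600 = 223.750
  d_3 = (-0.05)·425 + (-0.15)·900 + (+1.00)·600 = 443.750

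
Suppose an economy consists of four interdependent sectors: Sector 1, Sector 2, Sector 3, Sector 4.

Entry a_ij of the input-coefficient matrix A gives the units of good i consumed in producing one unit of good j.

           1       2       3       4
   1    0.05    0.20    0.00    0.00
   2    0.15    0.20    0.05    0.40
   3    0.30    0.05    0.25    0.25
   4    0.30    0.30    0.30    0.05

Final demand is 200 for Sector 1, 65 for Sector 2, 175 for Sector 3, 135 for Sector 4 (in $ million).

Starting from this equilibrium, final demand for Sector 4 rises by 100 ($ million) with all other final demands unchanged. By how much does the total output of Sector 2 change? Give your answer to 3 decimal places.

Δx_2 = 87.430

I − A =
  [   0.95    -0.20     0.00     0.00]
  [  -0.15     0.80    -0.05    -0.40]
  [  -0.30    -0.05     0.75    -0.25]
  [  -0.30    -0.30    -0.30     0.95]
Compute the cofactors C_ij = (−1)^(i+j)·(3×3 minor ij) of I−A; the adjugate is their transpose:
adj(I−A) = Cᵀ =
  [ 0.407875   0.127500   0.033500   0.062500]
  [ 0.239625   0.605625   0.159125   0.296875]
  [ 0.276375   0.188375   0.555500   0.225500]
  [ 0.291750   0.291000   0.236250   0.542125]
det(I−A) = Σ_j (I−A)_1j·C_1j = (0.95)(0.407875) + (-0.20)(0.239625) + (0.00)(0.276375) + (0.00)(0.291750) = 0.33955625
(I − A)⁻¹ = adj(I−A) / det(I−A) ≈
  [   1.2012     0.3755     0.0987     0.1841]
  [   0.7057     1.7836     0.4686     0.8743]
  [   0.8139     0.5548     1.6360     0.6641]
  [   0.8592     0.8570     0.6958     1.5966]
Δx = (I − A)⁻¹ Δd with Δd having +100 in the Sector 4 component and 0 elsewhere.
So Δx_2 = L_24 · (+100), where L_24 = adj(I−A)_24 / det(I−A) = 0.296875 / 0.33955625.
Δx_2 = 0.296875 × (+100) / 0.33955625 = 29.6875 / 0.33955625 ≈ 87.430.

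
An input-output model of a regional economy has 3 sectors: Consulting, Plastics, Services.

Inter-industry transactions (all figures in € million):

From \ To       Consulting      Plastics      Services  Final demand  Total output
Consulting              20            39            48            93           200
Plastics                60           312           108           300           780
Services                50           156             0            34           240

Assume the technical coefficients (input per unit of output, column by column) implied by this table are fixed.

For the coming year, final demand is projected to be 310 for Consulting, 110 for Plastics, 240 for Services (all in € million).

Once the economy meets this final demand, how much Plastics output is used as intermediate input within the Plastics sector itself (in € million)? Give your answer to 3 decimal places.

z_22 = 336.020

Technical coefficients a_ij = z_ij / X_j:
  a_11 = 20/200 = 0.10, a_21 = 60/200 = 0.30, a_31 = 50/200 = 0.25
  a_12 = 39/780 = 0.05, a_22 = 312/780 = 0.40, a_32 = 156/780 = 0.20
  a_13 = 48/240 = 0.20, a_23 = 108/240 = 0.45, a_33 = 0/240 = 0.00
I − A =
  [   0.90    -0.05    -0.20]
  [  -0.30     0.60    -0.45]
  [  -0.25    -0.20     1.00]
Cofactors of I−A, C_ij = (−1)^(i+j)·(minor ij) (rows/columns in the sector order above):
  C_11 = (0.60)(1.00) − (-0.45)(-0.20) = 0.5100
  C_12 = −[(-0.30)(1.00) − (-0.45)(-0.25)] = 0.4125
  C_13 = (-0.30)(-0.20) − (0.60)(-0.25) = 0.2100
  C_21 = −[(-0.05)(1.00) − (-0.20)(-0.20)] = 0.0900
  C_22 = (0.90)(1.00) − (-0.20)(-0.25) = 0.8500
  C_23 = −[(0.90)(-0.20) − (-0.05)(-0.25)] = 0.1925
  C_31 = (-0.05)(-0.45) − (-0.20)(0.60) = 0.1425
  C_32 = −[(0.90)(-0.45) − (-0.20)(-0.30)] = 0.4650
  C_33 = (0.90)(0.60) − (-0.05)(-0.30) = 0.5250
det(I−A) = Σ_j (I−A)_1j·C_1j = (0.90)(0.5100) + (-0.05)(0.4125) + (-0.20)(0.2100) = 0.396375
adj(I−A) = Cᵀ =
  [ 0.5100   0.0900   0.1425]
  [ 0.4125   0.8500   0.4650]
  [ 0.2100   0.1925   0.5250]
(I − A)⁻¹ = adj(I−A) / det(I−A) ≈
  [   1.2867     0.2271     0.3595]
  [   1.0407     2.1444     1.1731]
  [   0.5298     0.4857     1.3245]
First solve x = (I − A)⁻¹ d = adj(I−A)·d / det(I−A); in particular x_2 = (0.4125·310 + 0.8500·110 + 0.4650·240) / 0.396375 = 332.975 / 0.396375 ≈ 840.05046.
Intermediate flow from 2 to 2: z_22 = a_22 · x_2 = 0.40 × 332.975 / 0.396375 = 133.19 / 0.396375 ≈ 336.020.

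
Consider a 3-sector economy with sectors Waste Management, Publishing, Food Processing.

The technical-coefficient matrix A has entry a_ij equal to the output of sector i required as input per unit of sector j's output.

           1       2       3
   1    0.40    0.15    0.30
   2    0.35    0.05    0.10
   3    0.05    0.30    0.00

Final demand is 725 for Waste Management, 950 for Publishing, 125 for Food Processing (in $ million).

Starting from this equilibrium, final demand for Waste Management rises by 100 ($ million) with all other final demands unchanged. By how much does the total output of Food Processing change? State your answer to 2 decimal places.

I − A =
  [   0.60    -0.15    -0.30]
  [  -0.35     0.95    -0.10]
  [  -0.05    -0.30     1.00]
Cofactors of I−A, C_ij = (−1)^(i+j)·(minor ij) (rows/columns in the sector order above):
  C_11 = (0.95)(1.00) − (-0.10)(-0.30) = 0.9200
  C_12 = −[(-0.35)(1.00) − (-0.10)(-0.05)] = 0.3550
  C_13 = (-0.35)(-0.30) − (0.95)(-0.05) = 0.1525
  C_21 = −[(-0.15)(1.00) − (-0.30)(-0.30)] = 0.2400
  C_22 = (0.60)(1.00) − (-0.30)(-0.05) = 0.5850
  C_23 = −[(0.60)(-0.30) − (-0.15)(-0.05)] = 0.1875
  C_31 = (-0.15)(-0.10) − (-0.30)(0.95) = 0.3000
  C_32 = −[(0.60)(-0.10) − (-0.30)(-0.35)] = 0.1650
  C_33 = (0.60)(0.95) − (-0.15)(-0.35) = 0.5175
det(I−A) = Σ_j (I−A)_1j·C_1j = (0.60)(0.9200) + (-0.15)(0.3550) + (-0.30)(0.1525) = 0.4530
adj(I−A) = Cᵀ =
  [ 0.9200   0.2400   0.3000]
  [ 0.3550   0.5850   0.1650]
  [ 0.1525   0.1875   0.5175]
(I − A)⁻¹ = adj(I−A) / det(I−A) ≈
  [   2.0309     0.5298     0.6623]
  [   0.7837     1.2914     0.3642]
  [   0.3366     0.4139     1.1424]
Δx = (I − A)⁻¹ Δd with Δd having +100 in the Waste Management component and 0 elsewhere.
So Δx_3 = L_31 · (+100), where L_31 = adj(I−A)_31 / det(I−A) = 0.1525 / 0.4530.
Δx_3 = 0.1525 × (+100) / 0.4530 = 15.25 / 0.4530 ≈ 33.66.

Δx_3 = 33.66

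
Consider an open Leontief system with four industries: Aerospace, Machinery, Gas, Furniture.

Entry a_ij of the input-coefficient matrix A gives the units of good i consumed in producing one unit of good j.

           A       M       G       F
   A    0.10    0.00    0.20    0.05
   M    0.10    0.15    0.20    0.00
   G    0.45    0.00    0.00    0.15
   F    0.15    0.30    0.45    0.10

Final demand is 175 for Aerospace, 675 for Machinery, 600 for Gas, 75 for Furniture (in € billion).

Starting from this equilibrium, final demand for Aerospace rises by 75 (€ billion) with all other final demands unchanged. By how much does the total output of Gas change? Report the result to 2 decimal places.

I − A =
  [   0.90     0.00    -0.20    -0.05]
  [  -0.10     0.85    -0.20     0.00]
  [  -0.45     0.00     1.00    -0.15]
  [  -0.15    -0.30    -0.45     0.90]
Compute the cofactors C_ij = (−1)^(i+j)·(3×3 minor ij) of I−A; the adjugate is their transpose:
adj(I−A) = Cᵀ =
  [ 0.698625   0.024000   0.175125   0.068000]
  [ 0.168750   0.646125   0.180750   0.039500]
  [ 0.367875   0.047250   0.680625   0.133875]
  [ 0.356625   0.243000   0.429750   0.688500]
det(I−A) = Σ_j (I−A)_1j·C_1j = (0.90)(0.698625) + (0.00)(0.168750) + (-0.20)(0.367875) + (-0.05)(0.356625) = 0.53735625
(I − A)⁻¹ = adj(I−A) / det(I−A) ≈
  [   1.3001     0.0447     0.3259     0.1265]
  [   0.3140     1.2024     0.3364     0.0735]
  [   0.6846     0.0879     1.2666     0.2491]
  [   0.6637     0.4522     0.7997     1.2813]
Δx = (I − A)⁻¹ Δd with Δd having +75 in the Aerospace component and 0 elsewhere.
So Δx_G = L_GA · (+75), where L_GA = adj(I−A)_GA / det(I−A) = 0.367875 / 0.53735625.
Δx_G = 0.367875 × (+75) / 0.53735625 = 27.590625 / 0.53735625 ≈ 51.35.

Δx_G = 51.35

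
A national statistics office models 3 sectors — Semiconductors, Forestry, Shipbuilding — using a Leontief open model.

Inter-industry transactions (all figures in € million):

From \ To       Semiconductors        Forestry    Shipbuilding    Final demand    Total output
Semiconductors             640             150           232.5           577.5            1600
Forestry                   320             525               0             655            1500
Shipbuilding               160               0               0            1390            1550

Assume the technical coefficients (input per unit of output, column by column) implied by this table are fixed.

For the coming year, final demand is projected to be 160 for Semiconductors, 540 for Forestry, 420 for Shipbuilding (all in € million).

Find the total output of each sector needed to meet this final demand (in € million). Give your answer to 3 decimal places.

x_1 = 552.255, x_2 = 1000.694, x_3 = 475.226

Technical coefficients a_ij = z_ij / X_j:
  a_11 = 640/1600 = 0.40, a_21 = 320/1600 = 0.20, a_31 = 160/1600 = 0.10
  a_12 = 150/1500 = 0.10, a_22 = 525/1500 = 0.35, a_32 = 0/1500 = 0.00
  a_13 = 232.5/1550 = 0.15, a_23 = 0/1550 = 0.00, a_33 = 0/1550 = 0.00
I − A =
  [   0.60    -0.10    -0.15]
  [  -0.20     0.65     0.00]
  [  -0.10     0.00     1.00]
Cofactors of I−A, C_ij = (−1)^(i+j)·(minor ij) (rows/columns in the sector order above):
  C_11 = (0.65)(1.00) − (0.00)(0.00) = 0.6500
  C_12 = −[(-0.20)(1.00) − (0.00)(-0.10)] = 0.2000
  C_13 = (-0.20)(0.00) − (0.65)(-0.10) = 0.0650
  C_21 = −[(-0.10)(1.00) − (-0.15)(0.00)] = 0.1000
  C_22 = (0.60)(1.00) − (-0.15)(-0.10) = 0.5850
  C_23 = −[(0.60)(0.00) − (-0.10)(-0.10)] = 0.0100
  C_31 = (-0.10)(0.00) − (-0.15)(0.65) = 0.0975
  C_32 = −[(0.60)(0.00) − (-0.15)(-0.20)] = 0.0300
  C_33 = (0.60)(0.65) − (-0.10)(-0.20) = 0.3700
det(I−A) = Σ_j (I−A)_1j·C_1j = (0.60)(0.6500) + (-0.10)(0.2000) + (-0.15)(0.0650) = 0.36025
adj(I−A) = Cᵀ =
  [ 0.6500   0.1000   0.0975]
  [ 0.2000   0.5850   0.0300]
  [ 0.0650   0.0100   0.3700]
(I − A)⁻¹ = adj(I−A) / det(I−A) ≈
  [   1.8043     0.2776     0.2706]
  [   0.5552     1.6239     0.0833]
  [   0.1804     0.0278     1.0271]
x = (I − A)⁻¹ d = adj(I−A)·d / det(I−A), with det(I−A) = 0.36025:
  x_1 = (0.6500·160 + 0.1000·540 + 0.0975·420) / 0.36025 = 198.95 / 0.36025 ≈ 552.255
  x_2 = (0.2000·160 + 0.5850·540 + 0.0300·420) / 0.36025 = 360.50 / 0.36025 ≈ 1000.694
  x_3 = (0.0650·160 + 0.0100·540 + 0.3700·420) / 0.36025 = 171.20 / 0.36025 ≈ 475.226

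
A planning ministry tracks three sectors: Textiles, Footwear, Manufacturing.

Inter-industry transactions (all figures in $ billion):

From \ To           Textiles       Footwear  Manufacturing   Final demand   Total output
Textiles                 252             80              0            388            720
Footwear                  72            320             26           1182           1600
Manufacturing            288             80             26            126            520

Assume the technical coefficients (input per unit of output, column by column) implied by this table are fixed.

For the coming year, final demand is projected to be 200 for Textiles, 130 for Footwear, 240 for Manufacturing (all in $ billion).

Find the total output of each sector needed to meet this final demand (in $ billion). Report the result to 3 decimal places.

x_1 = 325.250, x_2 = 228.256, x_3 = 401.593

Technical coefficients a_ij = z_ij / X_j:
  a_11 = 252/720 = 0.35, a_21 = 72/720 = 0.10, a_31 = 288/720 = 0.40
  a_12 = 80/1600 = 0.05, a_22 = 320/1600 = 0.20, a_32 = 80/1600 = 0.05
  a_13 = 0/520 = 0.00, a_23 = 26/520 = 0.05, a_33 = 26/520 = 0.05
I − A =
  [   0.65    -0.05     0.00]
  [  -0.10     0.80    -0.05]
  [  -0.40    -0.05     0.95]
Cofactors of I−A, C_ij = (−1)^(i+j)·(minor ij) (rows/columns in the sector order above):
  C_11 = (0.80)(0.95) − (-0.05)(-0.05) = 0.7575
  C_12 = −[(-0.10)(0.95) − (-0.05)(-0.40)] = 0.1150
  C_13 = (-0.10)(-0.05) − (0.80)(-0.40) = 0.3250
  C_21 = −[(-0.05)(0.95) − (0.00)(-0.05)] = 0.0475
  C_22 = (0.65)(0.95) − (0.00)(-0.40) = 0.6175
  C_23 = −[(0.65)(-0.05) − (-0.05)(-0.40)] = 0.0525
  C_31 = (-0.05)(-0.05) − (0.00)(0.80) = 0.0025
  C_32 = −[(0.65)(-0.05) − (0.00)(-0.10)] = 0.0325
  C_33 = (0.65)(0.80) − (-0.05)(-0.10) = 0.5150
det(I−A) = Σ_j (I−A)_1j·C_1j = (0.65)(0.7575) + (-0.05)(0.1150) + (0.00)(0.3250) = 0.486625
adj(I−A) = Cᵀ =
  [ 0.7575   0.0475   0.0025]
  [ 0.1150   0.6175   0.0325]
  [ 0.3250   0.0525   0.5150]
(I − A)⁻¹ = adj(I−A) / det(I−A) ≈
  [   1.5566     0.0976     0.0051]
  [   0.2363     1.2689     0.0668]
  [   0.6679     0.1079     1.0583]
x = (I − A)⁻¹ d = adj(I−A)·d / det(I−A), with det(I−A) = 0.486625:
  x_1 = (0.7575·200 + 0.0475·130 + 0.0025·240) / 0.486625 = 158.275 / 0.486625 ≈ 325.250
  x_2 = (0.1150·200 + 0.6175·130 + 0.0325·240) / 0.486625 = 111.075 / 0.486625 ≈ 228.256
  x_3 = (0.3250·200 + 0.0525·130 + 0.5150·240) / 0.486625 = 195.425 / 0.486625 ≈ 401.593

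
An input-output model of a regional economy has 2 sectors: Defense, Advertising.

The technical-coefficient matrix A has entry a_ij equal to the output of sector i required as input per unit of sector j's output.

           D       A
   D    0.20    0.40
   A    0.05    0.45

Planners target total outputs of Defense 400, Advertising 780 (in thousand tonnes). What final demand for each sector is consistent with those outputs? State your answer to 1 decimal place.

d_D = 8.0, d_A = 409.0

I − A =
  [   0.80    -0.40]
  [  -0.05     0.55]
d = (I − A) x:
  d_D = (+0.80)·400 + (-0.40)·780 = 8.0
  d_A = (-0.05)·400 + (+0.55)·780 = 409.0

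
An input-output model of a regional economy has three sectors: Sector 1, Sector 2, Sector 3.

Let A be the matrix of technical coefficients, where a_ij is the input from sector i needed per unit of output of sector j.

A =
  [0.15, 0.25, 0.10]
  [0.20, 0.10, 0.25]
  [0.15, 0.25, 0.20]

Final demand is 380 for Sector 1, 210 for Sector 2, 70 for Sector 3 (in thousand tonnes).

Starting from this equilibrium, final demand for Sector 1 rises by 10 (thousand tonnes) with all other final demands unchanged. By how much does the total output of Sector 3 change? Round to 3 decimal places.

Δx_3 = 3.768

I − A =
  [   0.85    -0.25    -0.10]
  [  -0.20     0.90    -0.25]
  [  -0.15    -0.25     0.80]
Cofactors of I−A, C_ij = (−1)^(i+j)·(minor ij) (rows/columns in the sector order above):
  C_11 = (0.90)(0.80) − (-0.25)(-0.25) = 0.6575
  C_12 = −[(-0.20)(0.80) − (-0.25)(-0.15)] = 0.1975
  C_13 = (-0.20)(-0.25) − (0.90)(-0.15) = 0.1850
  C_21 = −[(-0.25)(0.80) − (-0.10)(-0.25)] = 0.2250
  C_22 = (0.85)(0.80) − (-0.10)(-0.15) = 0.6650
  C_23 = −[(0.85)(-0.25) − (-0.25)(-0.15)] = 0.2500
  C_31 = (-0.25)(-0.25) − (-0.10)(0.90) = 0.1525
  C_32 = −[(0.85)(-0.25) − (-0.10)(-0.20)] = 0.2325
  C_33 = (0.85)(0.90) − (-0.25)(-0.20) = 0.7150
det(I−A) = Σ_j (I−A)_1j·C_1j = (0.85)(0.6575) + (-0.25)(0.1975) + (-0.10)(0.1850) = 0.4910
adj(I−A) = Cᵀ =
  [ 0.6575   0.2250   0.1525]
  [ 0.1975   0.6650   0.2325]
  [ 0.1850   0.2500   0.7150]
(I − A)⁻¹ = adj(I−A) / det(I−A) ≈
  [   1.3391     0.4582     0.3106]
  [   0.4022     1.3544     0.4735]
  [   0.3768     0.5092     1.4562]
Δx = (I − A)⁻¹ Δd with Δd having +10 in the Sector 1 component and 0 elsewhere.
So Δx_3 = L_31 · (+10), where L_31 = adj(I−A)_31 / det(I−A) = 0.1850 / 0.4910.
Δx_3 = 0.1850 × (+10) / 0.4910 = 1.85 / 0.4910 ≈ 3.768.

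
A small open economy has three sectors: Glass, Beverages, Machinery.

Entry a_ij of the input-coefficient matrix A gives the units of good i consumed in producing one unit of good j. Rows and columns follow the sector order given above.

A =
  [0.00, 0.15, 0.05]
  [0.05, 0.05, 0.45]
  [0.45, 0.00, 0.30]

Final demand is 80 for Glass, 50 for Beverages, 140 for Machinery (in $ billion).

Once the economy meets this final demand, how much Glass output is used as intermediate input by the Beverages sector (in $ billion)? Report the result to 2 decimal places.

z_GB = 28.67

I − A =
  [   1.00    -0.15    -0.05]
  [  -0.05     0.95    -0.45]
  [  -0.45     0.00     0.70]
Cofactors of I−A, C_ij = (−1)^(i+j)·(minor ij) (rows/columns in the sector order above):
  C_11 = (0.95)(0.70) − (-0.45)(0.00) = 0.6650
  C_12 = −[(-0.05)(0.70) − (-0.45)(-0.45)] = 0.2375
  C_13 = (-0.05)(0.00) − (0.95)(-0.45) = 0.4275
  C_21 = −[(-0.15)(0.70) − (-0.05)(0.00)] = 0.1050
  C_22 = (1.00)(0.70) − (-0.05)(-0.45) = 0.6775
  C_23 = −[(1.00)(0.00) − (-0.15)(-0.45)] = 0.0675
  C_31 = (-0.15)(-0.45) − (-0.05)(0.95) = 0.1150
  C_32 = −[(1.00)(-0.45) − (-0.05)(-0.05)] = 0.4525
  C_33 = (1.00)(0.95) − (-0.15)(-0.05) = 0.9425
det(I−A) = Σ_j (I−A)_1j·C_1j = (1.00)(0.6650) + (-0.15)(0.2375) + (-0.05)(0.4275) = 0.6080
adj(I−A) = Cᵀ =
  [ 0.6650   0.1050   0.1150]
  [ 0.2375   0.6775   0.4525]
  [ 0.4275   0.0675   0.9425]
(I − A)⁻¹ = adj(I−A) / det(I−A) ≈
  [   1.0938     0.1727     0.1891]
  [   0.3906     1.1143     0.7442]
  [   0.7031     0.1110     1.5502]
First solve x = (I − A)⁻¹ d = adj(I−A)·d / det(I−A); in particular x_B = (0.2375·80 + 0.6775·50 + 0.4525·140) / 0.6080 = 116.225 / 0.6080 ≈ 191.1595.
Intermediate flow from G to B: z_GB = a_GB · x_B = 0.15 × 116.225 / 0.6080 = 17.43375 / 0.6080 ≈ 28.67.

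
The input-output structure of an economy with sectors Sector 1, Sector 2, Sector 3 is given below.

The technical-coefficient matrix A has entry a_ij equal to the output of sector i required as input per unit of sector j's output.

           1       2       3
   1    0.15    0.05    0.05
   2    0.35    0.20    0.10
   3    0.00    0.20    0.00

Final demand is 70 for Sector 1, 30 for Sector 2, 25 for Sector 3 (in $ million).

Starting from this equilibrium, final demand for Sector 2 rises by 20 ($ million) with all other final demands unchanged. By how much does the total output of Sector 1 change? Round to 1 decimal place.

I − A =
  [   0.85    -0.05    -0.05]
  [  -0.35     0.80    -0.10]
  [   0.00    -0.20     1.00]
Cofactors of I−A, C_ij = (−1)^(i+j)·(minor ij) (rows/columns in the sector order above):
  C_11 = (0.80)(1.00) − (-0.10)(-0.20) = 0.7800
  C_12 = −[(-0.35)(1.00) − (-0.10)(0.00)] = 0.3500
  C_13 = (-0.35)(-0.20) − (0.80)(0.00) = 0.0700
  C_21 = −[(-0.05)(1.00) − (-0.05)(-0.20)] = 0.0600
  C_22 = (0.85)(1.00) − (-0.05)(0.00) = 0.8500
  C_23 = −[(0.85)(-0.20) − (-0.05)(0.00)] = 0.1700
  C_31 = (-0.05)(-0.10) − (-0.05)(0.80) = 0.0450
  C_32 = −[(0.85)(-0.10) − (-0.05)(-0.35)] = 0.1025
  C_33 = (0.85)(0.80) − (-0.05)(-0.35) = 0.6625
det(I−A) = Σ_j (I−A)_1j·C_1j = (0.85)(0.7800) + (-0.05)(0.3500) + (-0.05)(0.0700) = 0.6420
adj(I−A) = Cᵀ =
  [ 0.7800   0.0600   0.0450]
  [ 0.3500   0.8500   0.1025]
  [ 0.0700   0.1700   0.6625]
(I − A)⁻¹ = adj(I−A) / det(I−A) ≈
  [   1.2150     0.0935     0.0701]
  [   0.5452     1.3240     0.1597]
  [   0.1090     0.2648     1.0319]
Δx = (I − A)⁻¹ Δd with Δd having +20 in the Sector 2 component and 0 elsewhere.
So Δx_1 = L_12 · (+20), where L_12 = adj(I−A)_12 / det(I−A) = 0.0600 / 0.6420.
Δx_1 = 0.0600 × (+20) / 0.6420 = 1.20 / 0.6420 ≈ 1.9.

Δx_1 = 1.9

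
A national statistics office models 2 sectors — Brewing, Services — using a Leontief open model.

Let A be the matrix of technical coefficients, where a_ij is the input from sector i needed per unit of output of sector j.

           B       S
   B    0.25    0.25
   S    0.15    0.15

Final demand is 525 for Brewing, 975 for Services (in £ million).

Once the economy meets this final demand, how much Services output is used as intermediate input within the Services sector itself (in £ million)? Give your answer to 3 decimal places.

I − A =
  [   0.75    -0.25]
  [  -0.15     0.85]
det(I−A) = (0.75)(0.85) − (-0.25)(-0.15) = 0.6000
adj(I−A) = [[0.85, 0.25], [0.15, 0.75]]
(I − A)⁻¹ = adj(I−A) / det(I−A) ≈
  [   1.4167     0.4167]
  [   0.2500     1.2500]
First solve x = (I − A)⁻¹ d = adj(I−A)·d / det(I−A); in particular x_S = (0.15·525 + 0.75·975) / 0.6000 = 810.00 / 0.6000 = 1350.00000.
Intermediate flow from S to S: z_SS = a_SS · x_S = 0.15 × 810.00 / 0.6000 = 121.50 / 0.6000 = 202.500.

z_SS = 202.500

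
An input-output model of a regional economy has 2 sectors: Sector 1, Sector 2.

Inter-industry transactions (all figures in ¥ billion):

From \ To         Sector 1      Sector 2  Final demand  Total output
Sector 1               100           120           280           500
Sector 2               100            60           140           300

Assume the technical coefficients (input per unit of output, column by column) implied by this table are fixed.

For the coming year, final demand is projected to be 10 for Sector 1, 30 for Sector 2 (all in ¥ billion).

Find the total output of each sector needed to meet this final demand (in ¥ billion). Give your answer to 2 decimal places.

x_1 = 35.71, x_2 = 46.43

Technical coefficients a_ij = z_ij / X_j:
  a_11 = 100/500 = 0.20, a_21 = 100/500 = 0.20
  a_12 = 120/300 = 0.40, a_22 = 60/300 = 0.20
I − A =
  [   0.80    -0.40]
  [  -0.20     0.80]
det(I−A) = (0.80)(0.80) − (-0.40)(-0.20) = 0.5600
adj(I−A) = [[0.80, 0.40], [0.20, 0.80]]
(I − A)⁻¹ = adj(I−A) / det(I−A) ≈
  [   1.4286     0.7143]
  [   0.3571     1.4286]
x = (I − A)⁻¹ d = adj(I−A)·d / det(I−A), with det(I−A) = 0.5600:
  x_1 = (0.80·10 + 0.40·30) / 0.5600 = 20.00 / 0.5600 ≈ 35.71
  x_2 = (0.20·10 + 0.80·30) / 0.5600 = 26.00 / 0.5600 ≈ 46.43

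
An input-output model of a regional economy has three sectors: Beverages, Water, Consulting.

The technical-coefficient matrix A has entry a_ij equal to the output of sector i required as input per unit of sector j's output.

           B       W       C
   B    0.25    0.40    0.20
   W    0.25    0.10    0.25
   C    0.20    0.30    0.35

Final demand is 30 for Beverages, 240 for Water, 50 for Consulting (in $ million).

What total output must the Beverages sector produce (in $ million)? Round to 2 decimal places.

x_B = 430.43

I − A =
  [   0.75    -0.40    -0.20]
  [  -0.25     0.90    -0.25]
  [  -0.20    -0.30     0.65]
Cofactors of I−A, C_ij = (−1)^(i+j)·(minor ij) (rows/columns in the sector order above):
  C_11 = (0.90)(0.65) − (-0.25)(-0.30) = 0.5100
  C_12 = −[(-0.25)(0.65) − (-0.25)(-0.20)] = 0.2125
  C_13 = (-0.25)(-0.30) − (0.90)(-0.20) = 0.2550
  C_21 = −[(-0.40)(0.65) − (-0.20)(-0.30)] = 0.3200
  C_22 = (0.75)(0.65) − (-0.20)(-0.20) = 0.4475
  C_23 = −[(0.75)(-0.30) − (-0.40)(-0.20)] = 0.3050
  C_31 = (-0.40)(-0.25) − (-0.20)(0.90) = 0.2800
  C_32 = −[(0.75)(-0.25) − (-0.20)(-0.25)] = 0.2375
  C_33 = (0.75)(0.90) − (-0.40)(-0.25) = 0.5750
det(I−A) = Σ_j (I−A)_1j·C_1j = (0.75)(0.5100) + (-0.40)(0.2125) + (-0.20)(0.2550) = 0.2465
adj(I−A) = Cᵀ =
  [ 0.5100   0.3200   0.2800]
  [ 0.2125   0.4475   0.2375]
  [ 0.2550   0.3050   0.5750]
(I − A)⁻¹ = adj(I−A) / det(I−A) ≈
  [   2.0690     1.2982     1.1359]
  [   0.8621     1.8154     0.9635]
  [   1.0345     1.2373     2.3327]
x = (I − A)⁻¹ d = adj(I−A)·d / det(I−A), with det(I−A) = 0.2465:
  x_B = (0.5100·30 + 0.3200·240 + 0.2800·50) / 0.2465 = 106.10 / 0.2465 ≈ 430.43
  x_W = (0.2125·30 + 0.4475·240 + 0.2375·50) / 0.2465 = 125.65 / 0.2465 ≈ 509.74
  x_C = (0.2550·30 + 0.3050·240 + 0.5750·50) / 0.2465 = 109.60 / 0.2465 ≈ 444.62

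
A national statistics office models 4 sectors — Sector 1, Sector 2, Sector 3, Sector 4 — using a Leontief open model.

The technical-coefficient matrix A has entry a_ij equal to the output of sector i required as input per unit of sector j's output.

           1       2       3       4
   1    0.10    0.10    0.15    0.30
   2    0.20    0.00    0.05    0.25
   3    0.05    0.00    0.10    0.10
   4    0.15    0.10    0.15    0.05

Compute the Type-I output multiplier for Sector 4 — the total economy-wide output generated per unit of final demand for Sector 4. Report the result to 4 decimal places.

m_4 = 2.2216

I − A =
  [   0.90    -0.10    -0.15    -0.30]
  [  -0.20     1.00    -0.05    -0.25]
  [  -0.05     0.00     0.90    -0.10]
  [  -0.15    -0.10    -0.15     0.95]
Compute the cofactors C_ij = (−1)^(i+j)·(3×3 minor ij) of I−A; the adjugate is their transpose:
adj(I−A) = Cᵀ =
  [ 0.817000   0.112500   0.193750   0.308000]
  [ 0.206750   0.703875   0.117375   0.262875]
  [ 0.063250   0.016750   0.758750   0.104250]
  [ 0.160750   0.094500   0.162750   0.784250]
det(I−A) = Σ_j (I−A)_1j·C_1j = (0.90)(0.817000) + (-0.10)(0.206750) + (-0.15)(0.063250) + (-0.30)(0.160750) = 0.6569125
(I − A)⁻¹ = adj(I−A) / det(I−A) ≈
  [   1.24370     0.17126     0.29494     0.46886]
  [   0.31473     1.07149     0.17868     0.40017]
  [   0.09628     0.02550     1.15502     0.15870]
  [   0.24471     0.14385     0.24775     1.19384]
The output multiplier for sector j is the column-j sum of the Leontief inverse (I − A)⁻¹ = adj(I−A) / det(I−A).
Column 4 of adj(I−A): (0.308000, 0.262875, 0.104250, 0.784250); det(I−A) = 0.6569125.
m_4 = (0.308000 + 0.262875 + 0.104250 + 0.784250) / 0.6569125 = 1.459375 / 0.6569125 ≈ 2.2216.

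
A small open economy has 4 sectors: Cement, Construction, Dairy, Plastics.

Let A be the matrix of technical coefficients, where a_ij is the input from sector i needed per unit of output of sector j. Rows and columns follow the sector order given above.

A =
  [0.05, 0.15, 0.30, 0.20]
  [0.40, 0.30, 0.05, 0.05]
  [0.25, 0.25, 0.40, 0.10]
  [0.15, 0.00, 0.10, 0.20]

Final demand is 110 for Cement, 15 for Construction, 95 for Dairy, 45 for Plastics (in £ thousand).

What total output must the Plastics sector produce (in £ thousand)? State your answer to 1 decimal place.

I − A =
  [   0.95    -0.15    -0.30    -0.20]
  [  -0.40     0.70    -0.05    -0.05]
  [  -0.25    -0.25     0.60    -0.10]
  [  -0.15     0.00    -0.10     0.80]
Compute the cofactors C_ij = (−1)^(i+j)·(3×3 minor ij) of I−A; the adjugate is their transpose:
adj(I−A) = Cᵀ =
  [ 0.317750   0.135500   0.188750   0.111500]
  [ 0.204500   0.359000   0.147500   0.092000]
  [ 0.232375   0.214750   0.461875   0.129250]
  [ 0.088625   0.052250   0.093125   0.266750]
det(I−A) = Σ_j (I−A)_1j·C_1j = (0.95)(0.317750) + (-0.15)(0.204500) + (-0.30)(0.232375) + (-0.20)(0.088625) = 0.18375
(I − A)⁻¹ = adj(I−A) / det(I−A) ≈
  [   1.7293     0.7374     1.0272     0.6068]
  [   1.1129     1.9537     0.8027     0.5007]
  [   1.2646     1.1687     2.5136     0.7034]
  [   0.4823     0.2844     0.5068     1.4517]
x = (I − A)⁻¹ d = adj(I−A)·d / det(I−A), with det(I−A) = 0.18375:
  x_1 = (0.317750·110 + 0.135500·15 + 0.188750·95 + 0.111500·45) / 0.18375 = 59.93375 / 0.18375 ≈ 326.2
  x_2 = (0.204500·110 + 0.359000·15 + 0.147500·95 + 0.092000·45) / 0.18375 = 46.0325 / 0.18375 ≈ 250.5
  x_3 = (0.232375·110 + 0.214750·15 + 0.461875·95 + 0.129250·45) / 0.18375 = 78.476875 / 0.18375 ≈ 427.1
  x_4 = (0.088625·110 + 0.052250·15 + 0.093125·95 + 0.266750·45) / 0.18375 = 31.383125 / 0.18375 ≈ 170.8

x_4 = 170.8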